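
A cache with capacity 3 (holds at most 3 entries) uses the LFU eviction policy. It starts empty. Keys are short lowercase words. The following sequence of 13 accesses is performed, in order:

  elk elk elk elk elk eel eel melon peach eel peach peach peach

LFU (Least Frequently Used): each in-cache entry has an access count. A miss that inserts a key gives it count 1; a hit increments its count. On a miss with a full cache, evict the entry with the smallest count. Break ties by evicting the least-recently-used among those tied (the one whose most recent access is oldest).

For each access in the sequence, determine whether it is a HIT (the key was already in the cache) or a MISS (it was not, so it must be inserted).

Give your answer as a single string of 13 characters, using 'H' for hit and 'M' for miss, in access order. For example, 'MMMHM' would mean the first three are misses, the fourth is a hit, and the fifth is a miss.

Answer: MHHHHMHMMHHHH

Derivation:
LFU simulation (capacity=3):
  1. access elk: MISS. Cache: [elk(c=1)]
  2. access elk: HIT, count now 2. Cache: [elk(c=2)]
  3. access elk: HIT, count now 3. Cache: [elk(c=3)]
  4. access elk: HIT, count now 4. Cache: [elk(c=4)]
  5. access elk: HIT, count now 5. Cache: [elk(c=5)]
  6. access eel: MISS. Cache: [eel(c=1) elk(c=5)]
  7. access eel: HIT, count now 2. Cache: [eel(c=2) elk(c=5)]
  8. access melon: MISS. Cache: [melon(c=1) eel(c=2) elk(c=5)]
  9. access peach: MISS, evict melon(c=1). Cache: [peach(c=1) eel(c=2) elk(c=5)]
  10. access eel: HIT, count now 3. Cache: [peach(c=1) eel(c=3) elk(c=5)]
  11. access peach: HIT, count now 2. Cache: [peach(c=2) eel(c=3) elk(c=5)]
  12. access peach: HIT, count now 3. Cache: [eel(c=3) peach(c=3) elk(c=5)]
  13. access peach: HIT, count now 4. Cache: [eel(c=3) peach(c=4) elk(c=5)]
Total: 9 hits, 4 misses, 1 evictions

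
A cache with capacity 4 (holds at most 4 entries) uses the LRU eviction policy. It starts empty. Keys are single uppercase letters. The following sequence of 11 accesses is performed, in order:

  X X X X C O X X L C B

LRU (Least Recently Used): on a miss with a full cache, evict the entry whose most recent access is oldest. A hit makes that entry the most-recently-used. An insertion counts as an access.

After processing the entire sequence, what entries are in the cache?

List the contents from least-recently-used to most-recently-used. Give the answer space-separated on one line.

Answer: X L C B

Derivation:
LRU simulation (capacity=4):
  1. access X: MISS. Cache (LRU->MRU): [X]
  2. access X: HIT. Cache (LRU->MRU): [X]
  3. access X: HIT. Cache (LRU->MRU): [X]
  4. access X: HIT. Cache (LRU->MRU): [X]
  5. access C: MISS. Cache (LRU->MRU): [X C]
  6. access O: MISS. Cache (LRU->MRU): [X C O]
  7. access X: HIT. Cache (LRU->MRU): [C O X]
  8. access X: HIT. Cache (LRU->MRU): [C O X]
  9. access L: MISS. Cache (LRU->MRU): [C O X L]
  10. access C: HIT. Cache (LRU->MRU): [O X L C]
  11. access B: MISS, evict O. Cache (LRU->MRU): [X L C B]
Total: 6 hits, 5 misses, 1 evictions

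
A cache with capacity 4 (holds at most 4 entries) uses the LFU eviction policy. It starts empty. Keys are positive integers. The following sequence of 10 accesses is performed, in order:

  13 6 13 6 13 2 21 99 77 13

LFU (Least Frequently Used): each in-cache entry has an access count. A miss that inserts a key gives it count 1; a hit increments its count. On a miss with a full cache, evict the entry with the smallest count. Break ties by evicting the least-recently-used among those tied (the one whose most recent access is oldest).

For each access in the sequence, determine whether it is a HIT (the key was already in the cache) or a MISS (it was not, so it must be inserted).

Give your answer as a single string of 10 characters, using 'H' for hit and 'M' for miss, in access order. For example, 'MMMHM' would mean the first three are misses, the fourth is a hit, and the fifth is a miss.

Answer: MMHHHMMMMH

Derivation:
LFU simulation (capacity=4):
  1. access 13: MISS. Cache: [13(c=1)]
  2. access 6: MISS. Cache: [13(c=1) 6(c=1)]
  3. access 13: HIT, count now 2. Cache: [6(c=1) 13(c=2)]
  4. access 6: HIT, count now 2. Cache: [13(c=2) 6(c=2)]
  5. access 13: HIT, count now 3. Cache: [6(c=2) 13(c=3)]
  6. access 2: MISS. Cache: [2(c=1) 6(c=2) 13(c=3)]
  7. access 21: MISS. Cache: [2(c=1) 21(c=1) 6(c=2) 13(c=3)]
  8. access 99: MISS, evict 2(c=1). Cache: [21(c=1) 99(c=1) 6(c=2) 13(c=3)]
  9. access 77: MISS, evict 21(c=1). Cache: [99(c=1) 77(c=1) 6(c=2) 13(c=3)]
  10. access 13: HIT, count now 4. Cache: [99(c=1) 77(c=1) 6(c=2) 13(c=4)]
Total: 4 hits, 6 misses, 2 evictions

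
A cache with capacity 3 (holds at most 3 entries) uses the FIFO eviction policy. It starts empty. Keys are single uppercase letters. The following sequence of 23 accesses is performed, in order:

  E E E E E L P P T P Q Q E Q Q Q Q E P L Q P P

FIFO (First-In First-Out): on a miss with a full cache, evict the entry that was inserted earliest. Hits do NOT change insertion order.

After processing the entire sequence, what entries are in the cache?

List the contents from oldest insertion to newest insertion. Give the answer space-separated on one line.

Answer: P L Q

Derivation:
FIFO simulation (capacity=3):
  1. access E: MISS. Cache (old->new): [E]
  2. access E: HIT. Cache (old->new): [E]
  3. access E: HIT. Cache (old->new): [E]
  4. access E: HIT. Cache (old->new): [E]
  5. access E: HIT. Cache (old->new): [E]
  6. access L: MISS. Cache (old->new): [E L]
  7. access P: MISS. Cache (old->new): [E L P]
  8. access P: HIT. Cache (old->new): [E L P]
  9. access T: MISS, evict E. Cache (old->new): [L P T]
  10. access P: HIT. Cache (old->new): [L P T]
  11. access Q: MISS, evict L. Cache (old->new): [P T Q]
  12. access Q: HIT. Cache (old->new): [P T Q]
  13. access E: MISS, evict P. Cache (old->new): [T Q E]
  14. access Q: HIT. Cache (old->new): [T Q E]
  15. access Q: HIT. Cache (old->new): [T Q E]
  16. access Q: HIT. Cache (old->new): [T Q E]
  17. access Q: HIT. Cache (old->new): [T Q E]
  18. access E: HIT. Cache (old->new): [T Q E]
  19. access P: MISS, evict T. Cache (old->new): [Q E P]
  20. access L: MISS, evict Q. Cache (old->new): [E P L]
  21. access Q: MISS, evict E. Cache (old->new): [P L Q]
  22. access P: HIT. Cache (old->new): [P L Q]
  23. access P: HIT. Cache (old->new): [P L Q]
Total: 14 hits, 9 misses, 6 evictions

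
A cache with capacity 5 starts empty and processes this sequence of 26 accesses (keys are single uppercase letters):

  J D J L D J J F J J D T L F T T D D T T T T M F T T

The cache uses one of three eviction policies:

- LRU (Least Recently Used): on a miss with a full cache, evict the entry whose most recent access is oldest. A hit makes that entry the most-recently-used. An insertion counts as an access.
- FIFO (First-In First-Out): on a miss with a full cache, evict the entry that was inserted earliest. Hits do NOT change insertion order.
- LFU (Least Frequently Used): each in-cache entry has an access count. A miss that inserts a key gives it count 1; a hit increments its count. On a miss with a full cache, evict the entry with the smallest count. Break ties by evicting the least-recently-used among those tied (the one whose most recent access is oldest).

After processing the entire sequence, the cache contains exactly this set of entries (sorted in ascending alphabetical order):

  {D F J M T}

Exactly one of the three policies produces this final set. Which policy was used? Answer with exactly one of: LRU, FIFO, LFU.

Simulating under each policy and comparing final sets:
  LRU: final set = {D F L M T} -> differs
  FIFO: final set = {D F L M T} -> differs
  LFU: final set = {D F J M T} -> MATCHES target
Only LFU produces the target set.

Answer: LFU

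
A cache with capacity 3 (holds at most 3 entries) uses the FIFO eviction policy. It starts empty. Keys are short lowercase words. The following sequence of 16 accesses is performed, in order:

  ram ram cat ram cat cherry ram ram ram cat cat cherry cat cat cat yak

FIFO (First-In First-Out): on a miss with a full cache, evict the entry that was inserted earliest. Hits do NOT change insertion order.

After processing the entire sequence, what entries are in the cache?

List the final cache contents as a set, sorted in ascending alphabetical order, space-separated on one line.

FIFO simulation (capacity=3):
  1. access ram: MISS. Cache (old->new): [ram]
  2. access ram: HIT. Cache (old->new): [ram]
  3. access cat: MISS. Cache (old->new): [ram cat]
  4. access ram: HIT. Cache (old->new): [ram cat]
  5. access cat: HIT. Cache (old->new): [ram cat]
  6. access cherry: MISS. Cache (old->new): [ram cat cherry]
  7. access ram: HIT. Cache (old->new): [ram cat cherry]
  8. access ram: HIT. Cache (old->new): [ram cat cherry]
  9. access ram: HIT. Cache (old->new): [ram cat cherry]
  10. access cat: HIT. Cache (old->new): [ram cat cherry]
  11. access cat: HIT. Cache (old->new): [ram cat cherry]
  12. access cherry: HIT. Cache (old->new): [ram cat cherry]
  13. access cat: HIT. Cache (old->new): [ram cat cherry]
  14. access cat: HIT. Cache (old->new): [ram cat cherry]
  15. access cat: HIT. Cache (old->new): [ram cat cherry]
  16. access yak: MISS, evict ram. Cache (old->new): [cat cherry yak]
Total: 12 hits, 4 misses, 1 evictions

Answer: cat cherry yak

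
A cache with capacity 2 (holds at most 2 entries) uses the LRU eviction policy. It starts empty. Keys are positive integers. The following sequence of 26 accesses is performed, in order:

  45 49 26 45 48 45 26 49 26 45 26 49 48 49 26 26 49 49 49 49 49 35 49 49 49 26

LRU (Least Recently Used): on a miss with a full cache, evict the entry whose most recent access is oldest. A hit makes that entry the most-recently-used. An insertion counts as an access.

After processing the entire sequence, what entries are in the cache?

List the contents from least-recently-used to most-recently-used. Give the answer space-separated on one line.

Answer: 49 26

Derivation:
LRU simulation (capacity=2):
  1. access 45: MISS. Cache (LRU->MRU): [45]
  2. access 49: MISS. Cache (LRU->MRU): [45 49]
  3. access 26: MISS, evict 45. Cache (LRU->MRU): [49 26]
  4. access 45: MISS, evict 49. Cache (LRU->MRU): [26 45]
  5. access 48: MISS, evict 26. Cache (LRU->MRU): [45 48]
  6. access 45: HIT. Cache (LRU->MRU): [48 45]
  7. access 26: MISS, evict 48. Cache (LRU->MRU): [45 26]
  8. access 49: MISS, evict 45. Cache (LRU->MRU): [26 49]
  9. access 26: HIT. Cache (LRU->MRU): [49 26]
  10. access 45: MISS, evict 49. Cache (LRU->MRU): [26 45]
  11. access 26: HIT. Cache (LRU->MRU): [45 26]
  12. access 49: MISS, evict 45. Cache (LRU->MRU): [26 49]
  13. access 48: MISS, evict 26. Cache (LRU->MRU): [49 48]
  14. access 49: HIT. Cache (LRU->MRU): [48 49]
  15. access 26: MISS, evict 48. Cache (LRU->MRU): [49 26]
  16. access 26: HIT. Cache (LRU->MRU): [49 26]
  17. access 49: HIT. Cache (LRU->MRU): [26 49]
  18. access 49: HIT. Cache (LRU->MRU): [26 49]
  19. access 49: HIT. Cache (LRU->MRU): [26 49]
  20. access 49: HIT. Cache (LRU->MRU): [26 49]
  21. access 49: HIT. Cache (LRU->MRU): [26 49]
  22. access 35: MISS, evict 26. Cache (LRU->MRU): [49 35]
  23. access 49: HIT. Cache (LRU->MRU): [35 49]
  24. access 49: HIT. Cache (LRU->MRU): [35 49]
  25. access 49: HIT. Cache (LRU->MRU): [35 49]
  26. access 26: MISS, evict 35. Cache (LRU->MRU): [49 26]
Total: 13 hits, 13 misses, 11 evictions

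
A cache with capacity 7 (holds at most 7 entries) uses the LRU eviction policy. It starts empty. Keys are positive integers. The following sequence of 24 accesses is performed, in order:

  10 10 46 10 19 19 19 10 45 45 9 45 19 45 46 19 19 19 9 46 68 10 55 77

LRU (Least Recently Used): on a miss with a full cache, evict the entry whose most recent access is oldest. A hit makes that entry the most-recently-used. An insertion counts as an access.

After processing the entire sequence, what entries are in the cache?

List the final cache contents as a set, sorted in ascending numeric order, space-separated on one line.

LRU simulation (capacity=7):
  1. access 10: MISS. Cache (LRU->MRU): [10]
  2. access 10: HIT. Cache (LRU->MRU): [10]
  3. access 46: MISS. Cache (LRU->MRU): [10 46]
  4. access 10: HIT. Cache (LRU->MRU): [46 10]
  5. access 19: MISS. Cache (LRU->MRU): [46 10 19]
  6. access 19: HIT. Cache (LRU->MRU): [46 10 19]
  7. access 19: HIT. Cache (LRU->MRU): [46 10 19]
  8. access 10: HIT. Cache (LRU->MRU): [46 19 10]
  9. access 45: MISS. Cache (LRU->MRU): [46 19 10 45]
  10. access 45: HIT. Cache (LRU->MRU): [46 19 10 45]
  11. access 9: MISS. Cache (LRU->MRU): [46 19 10 45 9]
  12. access 45: HIT. Cache (LRU->MRU): [46 19 10 9 45]
  13. access 19: HIT. Cache (LRU->MRU): [46 10 9 45 19]
  14. access 45: HIT. Cache (LRU->MRU): [46 10 9 19 45]
  15. access 46: HIT. Cache (LRU->MRU): [10 9 19 45 46]
  16. access 19: HIT. Cache (LRU->MRU): [10 9 45 46 19]
  17. access 19: HIT. Cache (LRU->MRU): [10 9 45 46 19]
  18. access 19: HIT. Cache (LRU->MRU): [10 9 45 46 19]
  19. access 9: HIT. Cache (LRU->MRU): [10 45 46 19 9]
  20. access 46: HIT. Cache (LRU->MRU): [10 45 19 9 46]
  21. access 68: MISS. Cache (LRU->MRU): [10 45 19 9 46 68]
  22. access 10: HIT. Cache (LRU->MRU): [45 19 9 46 68 10]
  23. access 55: MISS. Cache (LRU->MRU): [45 19 9 46 68 10 55]
  24. access 77: MISS, evict 45. Cache (LRU->MRU): [19 9 46 68 10 55 77]
Total: 16 hits, 8 misses, 1 evictions

Answer: 9 10 19 46 55 68 77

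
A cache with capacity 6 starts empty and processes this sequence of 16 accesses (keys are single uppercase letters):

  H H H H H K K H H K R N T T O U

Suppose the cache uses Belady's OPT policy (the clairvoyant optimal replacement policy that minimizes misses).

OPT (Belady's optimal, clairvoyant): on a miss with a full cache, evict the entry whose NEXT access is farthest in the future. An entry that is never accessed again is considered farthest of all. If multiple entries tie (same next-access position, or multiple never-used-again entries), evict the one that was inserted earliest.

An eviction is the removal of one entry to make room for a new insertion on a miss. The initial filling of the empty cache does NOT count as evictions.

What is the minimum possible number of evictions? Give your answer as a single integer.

Answer: 1

Derivation:
OPT (Belady) simulation (capacity=6):
  1. access H: MISS. Cache: [H]
  2. access H: HIT. Next use of H: step 3. Cache: [H]
  3. access H: HIT. Next use of H: step 4. Cache: [H]
  4. access H: HIT. Next use of H: step 5. Cache: [H]
  5. access H: HIT. Next use of H: step 8. Cache: [H]
  6. access K: MISS. Cache: [H K]
  7. access K: HIT. Next use of K: step 10. Cache: [H K]
  8. access H: HIT. Next use of H: step 9. Cache: [H K]
  9. access H: HIT. Next use of H: never. Cache: [H K]
  10. access K: HIT. Next use of K: never. Cache: [H K]
  11. access R: MISS. Cache: [H K R]
  12. access N: MISS. Cache: [H K R N]
  13. access T: MISS. Cache: [H K R N T]
  14. access T: HIT. Next use of T: never. Cache: [H K R N T]
  15. access O: MISS. Cache: [H K R N T O]
  16. access U: MISS, evict H (next use: never). Cache: [K R N T O U]
Total: 9 hits, 7 misses, 1 evictions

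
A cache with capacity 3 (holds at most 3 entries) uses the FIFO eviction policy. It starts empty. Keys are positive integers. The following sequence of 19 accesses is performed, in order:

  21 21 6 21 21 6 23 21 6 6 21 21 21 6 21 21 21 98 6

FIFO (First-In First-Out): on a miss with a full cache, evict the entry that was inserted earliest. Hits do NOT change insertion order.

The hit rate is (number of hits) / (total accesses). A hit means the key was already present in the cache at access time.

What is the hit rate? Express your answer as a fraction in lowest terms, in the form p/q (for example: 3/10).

Answer: 15/19

Derivation:
FIFO simulation (capacity=3):
  1. access 21: MISS. Cache (old->new): [21]
  2. access 21: HIT. Cache (old->new): [21]
  3. access 6: MISS. Cache (old->new): [21 6]
  4. access 21: HIT. Cache (old->new): [21 6]
  5. access 21: HIT. Cache (old->new): [21 6]
  6. access 6: HIT. Cache (old->new): [21 6]
  7. access 23: MISS. Cache (old->new): [21 6 23]
  8. access 21: HIT. Cache (old->new): [21 6 23]
  9. access 6: HIT. Cache (old->new): [21 6 23]
  10. access 6: HIT. Cache (old->new): [21 6 23]
  11. access 21: HIT. Cache (old->new): [21 6 23]
  12. access 21: HIT. Cache (old->new): [21 6 23]
  13. access 21: HIT. Cache (old->new): [21 6 23]
  14. access 6: HIT. Cache (old->new): [21 6 23]
  15. access 21: HIT. Cache (old->new): [21 6 23]
  16. access 21: HIT. Cache (old->new): [21 6 23]
  17. access 21: HIT. Cache (old->new): [21 6 23]
  18. access 98: MISS, evict 21. Cache (old->new): [6 23 98]
  19. access 6: HIT. Cache (old->new): [6 23 98]
Total: 15 hits, 4 misses, 1 evictions

Hit rate = 15/19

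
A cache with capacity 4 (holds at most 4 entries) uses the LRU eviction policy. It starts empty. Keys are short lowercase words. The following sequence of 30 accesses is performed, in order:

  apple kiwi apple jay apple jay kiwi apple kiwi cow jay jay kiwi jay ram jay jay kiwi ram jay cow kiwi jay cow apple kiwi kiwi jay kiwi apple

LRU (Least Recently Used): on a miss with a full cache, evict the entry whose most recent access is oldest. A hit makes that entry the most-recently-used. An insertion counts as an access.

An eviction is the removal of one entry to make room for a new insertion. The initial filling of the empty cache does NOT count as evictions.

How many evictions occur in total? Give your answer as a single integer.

Answer: 2

Derivation:
LRU simulation (capacity=4):
  1. access apple: MISS. Cache (LRU->MRU): [apple]
  2. access kiwi: MISS. Cache (LRU->MRU): [apple kiwi]
  3. access apple: HIT. Cache (LRU->MRU): [kiwi apple]
  4. access jay: MISS. Cache (LRU->MRU): [kiwi apple jay]
  5. access apple: HIT. Cache (LRU->MRU): [kiwi jay apple]
  6. access jay: HIT. Cache (LRU->MRU): [kiwi apple jay]
  7. access kiwi: HIT. Cache (LRU->MRU): [apple jay kiwi]
  8. access apple: HIT. Cache (LRU->MRU): [jay kiwi apple]
  9. access kiwi: HIT. Cache (LRU->MRU): [jay apple kiwi]
  10. access cow: MISS. Cache (LRU->MRU): [jay apple kiwi cow]
  11. access jay: HIT. Cache (LRU->MRU): [apple kiwi cow jay]
  12. access jay: HIT. Cache (LRU->MRU): [apple kiwi cow jay]
  13. access kiwi: HIT. Cache (LRU->MRU): [apple cow jay kiwi]
  14. access jay: HIT. Cache (LRU->MRU): [apple cow kiwi jay]
  15. access ram: MISS, evict apple. Cache (LRU->MRU): [cow kiwi jay ram]
  16. access jay: HIT. Cache (LRU->MRU): [cow kiwi ram jay]
  17. access jay: HIT. Cache (LRU->MRU): [cow kiwi ram jay]
  18. access kiwi: HIT. Cache (LRU->MRU): [cow ram jay kiwi]
  19. access ram: HIT. Cache (LRU->MRU): [cow jay kiwi ram]
  20. access jay: HIT. Cache (LRU->MRU): [cow kiwi ram jay]
  21. access cow: HIT. Cache (LRU->MRU): [kiwi ram jay cow]
  22. access kiwi: HIT. Cache (LRU->MRU): [ram jay cow kiwi]
  23. access jay: HIT. Cache (LRU->MRU): [ram cow kiwi jay]
  24. access cow: HIT. Cache (LRU->MRU): [ram kiwi jay cow]
  25. access apple: MISS, evict ram. Cache (LRU->MRU): [kiwi jay cow apple]
  26. access kiwi: HIT. Cache (LRU->MRU): [jay cow apple kiwi]
  27. access kiwi: HIT. Cache (LRU->MRU): [jay cow apple kiwi]
  28. access jay: HIT. Cache (LRU->MRU): [cow apple kiwi jay]
  29. access kiwi: HIT. Cache (LRU->MRU): [cow apple jay kiwi]
  30. access apple: HIT. Cache (LRU->MRU): [cow jay kiwi apple]
Total: 24 hits, 6 misses, 2 evictions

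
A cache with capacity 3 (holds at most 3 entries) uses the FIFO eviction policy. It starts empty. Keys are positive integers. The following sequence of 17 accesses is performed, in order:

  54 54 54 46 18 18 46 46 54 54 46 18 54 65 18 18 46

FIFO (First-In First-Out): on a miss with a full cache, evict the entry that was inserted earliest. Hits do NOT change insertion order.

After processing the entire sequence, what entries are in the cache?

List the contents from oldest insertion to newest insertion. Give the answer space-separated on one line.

Answer: 46 18 65

Derivation:
FIFO simulation (capacity=3):
  1. access 54: MISS. Cache (old->new): [54]
  2. access 54: HIT. Cache (old->new): [54]
  3. access 54: HIT. Cache (old->new): [54]
  4. access 46: MISS. Cache (old->new): [54 46]
  5. access 18: MISS. Cache (old->new): [54 46 18]
  6. access 18: HIT. Cache (old->new): [54 46 18]
  7. access 46: HIT. Cache (old->new): [54 46 18]
  8. access 46: HIT. Cache (old->new): [54 46 18]
  9. access 54: HIT. Cache (old->new): [54 46 18]
  10. access 54: HIT. Cache (old->new): [54 46 18]
  11. access 46: HIT. Cache (old->new): [54 46 18]
  12. access 18: HIT. Cache (old->new): [54 46 18]
  13. access 54: HIT. Cache (old->new): [54 46 18]
  14. access 65: MISS, evict 54. Cache (old->new): [46 18 65]
  15. access 18: HIT. Cache (old->new): [46 18 65]
  16. access 18: HIT. Cache (old->new): [46 18 65]
  17. access 46: HIT. Cache (old->new): [46 18 65]
Total: 13 hits, 4 misses, 1 evictions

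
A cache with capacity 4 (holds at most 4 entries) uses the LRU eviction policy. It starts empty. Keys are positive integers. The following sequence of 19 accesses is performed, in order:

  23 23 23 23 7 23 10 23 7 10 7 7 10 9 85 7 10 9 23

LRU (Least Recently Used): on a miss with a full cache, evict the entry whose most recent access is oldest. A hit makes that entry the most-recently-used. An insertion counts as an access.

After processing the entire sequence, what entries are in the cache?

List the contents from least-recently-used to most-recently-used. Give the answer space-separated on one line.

LRU simulation (capacity=4):
  1. access 23: MISS. Cache (LRU->MRU): [23]
  2. access 23: HIT. Cache (LRU->MRU): [23]
  3. access 23: HIT. Cache (LRU->MRU): [23]
  4. access 23: HIT. Cache (LRU->MRU): [23]
  5. access 7: MISS. Cache (LRU->MRU): [23 7]
  6. access 23: HIT. Cache (LRU->MRU): [7 23]
  7. access 10: MISS. Cache (LRU->MRU): [7 23 10]
  8. access 23: HIT. Cache (LRU->MRU): [7 10 23]
  9. access 7: HIT. Cache (LRU->MRU): [10 23 7]
  10. access 10: HIT. Cache (LRU->MRU): [23 7 10]
  11. access 7: HIT. Cache (LRU->MRU): [23 10 7]
  12. access 7: HIT. Cache (LRU->MRU): [23 10 7]
  13. access 10: HIT. Cache (LRU->MRU): [23 7 10]
  14. access 9: MISS. Cache (LRU->MRU): [23 7 10 9]
  15. access 85: MISS, evict 23. Cache (LRU->MRU): [7 10 9 85]
  16. access 7: HIT. Cache (LRU->MRU): [10 9 85 7]
  17. access 10: HIT. Cache (LRU->MRU): [9 85 7 10]
  18. access 9: HIT. Cache (LRU->MRU): [85 7 10 9]
  19. access 23: MISS, evict 85. Cache (LRU->MRU): [7 10 9 23]
Total: 13 hits, 6 misses, 2 evictions

Answer: 7 10 9 23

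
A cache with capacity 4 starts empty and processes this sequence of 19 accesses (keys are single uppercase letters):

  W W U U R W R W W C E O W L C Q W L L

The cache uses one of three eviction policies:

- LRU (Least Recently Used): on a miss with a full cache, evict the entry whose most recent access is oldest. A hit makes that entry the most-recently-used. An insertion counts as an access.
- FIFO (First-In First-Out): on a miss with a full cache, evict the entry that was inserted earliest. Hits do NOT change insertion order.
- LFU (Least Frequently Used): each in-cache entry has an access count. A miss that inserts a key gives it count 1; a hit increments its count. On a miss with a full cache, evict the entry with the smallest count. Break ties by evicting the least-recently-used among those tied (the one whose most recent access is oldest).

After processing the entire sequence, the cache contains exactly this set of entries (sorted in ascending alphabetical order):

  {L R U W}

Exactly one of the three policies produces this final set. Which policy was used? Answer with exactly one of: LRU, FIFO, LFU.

Simulating under each policy and comparing final sets:
  LRU: final set = {C L Q W} -> differs
  FIFO: final set = {C L Q W} -> differs
  LFU: final set = {L R U W} -> MATCHES target
Only LFU produces the target set.

Answer: LFU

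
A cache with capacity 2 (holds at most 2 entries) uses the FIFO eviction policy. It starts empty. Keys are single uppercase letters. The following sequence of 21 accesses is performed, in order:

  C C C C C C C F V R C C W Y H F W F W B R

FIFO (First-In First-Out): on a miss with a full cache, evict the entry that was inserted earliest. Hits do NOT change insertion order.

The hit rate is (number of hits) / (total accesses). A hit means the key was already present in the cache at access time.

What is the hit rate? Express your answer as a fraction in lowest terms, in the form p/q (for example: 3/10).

FIFO simulation (capacity=2):
  1. access C: MISS. Cache (old->new): [C]
  2. access C: HIT. Cache (old->new): [C]
  3. access C: HIT. Cache (old->new): [C]
  4. access C: HIT. Cache (old->new): [C]
  5. access C: HIT. Cache (old->new): [C]
  6. access C: HIT. Cache (old->new): [C]
  7. access C: HIT. Cache (old->new): [C]
  8. access F: MISS. Cache (old->new): [C F]
  9. access V: MISS, evict C. Cache (old->new): [F V]
  10. access R: MISS, evict F. Cache (old->new): [V R]
  11. access C: MISS, evict V. Cache (old->new): [R C]
  12. access C: HIT. Cache (old->new): [R C]
  13. access W: MISS, evict R. Cache (old->new): [C W]
  14. access Y: MISS, evict C. Cache (old->new): [W Y]
  15. access H: MISS, evict W. Cache (old->new): [Y H]
  16. access F: MISS, evict Y. Cache (old->new): [H F]
  17. access W: MISS, evict H. Cache (old->new): [F W]
  18. access F: HIT. Cache (old->new): [F W]
  19. access W: HIT. Cache (old->new): [F W]
  20. access B: MISS, evict F. Cache (old->new): [W B]
  21. access R: MISS, evict W. Cache (old->new): [B R]
Total: 9 hits, 12 misses, 10 evictions

Hit rate = 9/21 = 3/7

Answer: 3/7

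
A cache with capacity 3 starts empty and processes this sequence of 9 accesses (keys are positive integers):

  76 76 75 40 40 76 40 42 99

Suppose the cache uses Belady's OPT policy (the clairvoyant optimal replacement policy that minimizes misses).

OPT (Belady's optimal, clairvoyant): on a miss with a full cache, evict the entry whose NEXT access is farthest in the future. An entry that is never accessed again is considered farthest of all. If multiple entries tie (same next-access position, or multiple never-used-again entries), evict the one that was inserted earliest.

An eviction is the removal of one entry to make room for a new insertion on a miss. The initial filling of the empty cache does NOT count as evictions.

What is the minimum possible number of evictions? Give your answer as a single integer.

OPT (Belady) simulation (capacity=3):
  1. access 76: MISS. Cache: [76]
  2. access 76: HIT. Next use of 76: step 6. Cache: [76]
  3. access 75: MISS. Cache: [76 75]
  4. access 40: MISS. Cache: [76 75 40]
  5. access 40: HIT. Next use of 40: step 7. Cache: [76 75 40]
  6. access 76: HIT. Next use of 76: never. Cache: [76 75 40]
  7. access 40: HIT. Next use of 40: never. Cache: [76 75 40]
  8. access 42: MISS, evict 76 (next use: never). Cache: [75 40 42]
  9. access 99: MISS, evict 75 (next use: never). Cache: [40 42 99]
Total: 4 hits, 5 misses, 2 evictions

Answer: 2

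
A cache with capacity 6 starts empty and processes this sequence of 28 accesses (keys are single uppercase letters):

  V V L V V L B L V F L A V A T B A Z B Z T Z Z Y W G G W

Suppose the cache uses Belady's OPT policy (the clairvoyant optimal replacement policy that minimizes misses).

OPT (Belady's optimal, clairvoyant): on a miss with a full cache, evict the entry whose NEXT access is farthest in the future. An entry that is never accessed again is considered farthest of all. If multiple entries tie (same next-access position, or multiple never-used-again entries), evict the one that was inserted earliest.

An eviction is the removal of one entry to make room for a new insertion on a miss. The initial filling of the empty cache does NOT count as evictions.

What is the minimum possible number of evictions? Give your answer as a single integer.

Answer: 4

Derivation:
OPT (Belady) simulation (capacity=6):
  1. access V: MISS. Cache: [V]
  2. access V: HIT. Next use of V: step 4. Cache: [V]
  3. access L: MISS. Cache: [V L]
  4. access V: HIT. Next use of V: step 5. Cache: [V L]
  5. access V: HIT. Next use of V: step 9. Cache: [V L]
  6. access L: HIT. Next use of L: step 8. Cache: [V L]
  7. access B: MISS. Cache: [V L B]
  8. access L: HIT. Next use of L: step 11. Cache: [V L B]
  9. access V: HIT. Next use of V: step 13. Cache: [V L B]
  10. access F: MISS. Cache: [V L B F]
  11. access L: HIT. Next use of L: never. Cache: [V L B F]
  12. access A: MISS. Cache: [V L B F A]
  13. access V: HIT. Next use of V: never. Cache: [V L B F A]
  14. access A: HIT. Next use of A: step 17. Cache: [V L B F A]
  15. access T: MISS. Cache: [V L B F A T]
  16. access B: HIT. Next use of B: step 19. Cache: [V L B F A T]
  17. access A: HIT. Next use of A: never. Cache: [V L B F A T]
  18. access Z: MISS, evict V (next use: never). Cache: [L B F A T Z]
  19. access B: HIT. Next use of B: never. Cache: [L B F A T Z]
  20. access Z: HIT. Next use of Z: step 22. Cache: [L B F A T Z]
  21. access T: HIT. Next use of T: never. Cache: [L B F A T Z]
  22. access Z: HIT. Next use of Z: step 23. Cache: [L B F A T Z]
  23. access Z: HIT. Next use of Z: never. Cache: [L B F A T Z]
  24. access Y: MISS, evict L (next use: never). Cache: [B F A T Z Y]
  25. access W: MISS, evict B (next use: never). Cache: [F A T Z Y W]
  26. access G: MISS, evict F (next use: never). Cache: [A T Z Y W G]
  27. access G: HIT. Next use of G: never. Cache: [A T Z Y W G]
  28. access W: HIT. Next use of W: never. Cache: [A T Z Y W G]
Total: 18 hits, 10 misses, 4 evictions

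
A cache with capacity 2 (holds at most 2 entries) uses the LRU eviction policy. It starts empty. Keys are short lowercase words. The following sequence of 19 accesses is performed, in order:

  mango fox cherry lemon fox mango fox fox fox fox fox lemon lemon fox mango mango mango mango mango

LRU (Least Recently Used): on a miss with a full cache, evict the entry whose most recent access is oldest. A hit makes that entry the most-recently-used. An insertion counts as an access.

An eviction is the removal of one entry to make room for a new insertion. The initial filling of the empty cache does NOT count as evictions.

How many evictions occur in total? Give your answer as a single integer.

LRU simulation (capacity=2):
  1. access mango: MISS. Cache (LRU->MRU): [mango]
  2. access fox: MISS. Cache (LRU->MRU): [mango fox]
  3. access cherry: MISS, evict mango. Cache (LRU->MRU): [fox cherry]
  4. access lemon: MISS, evict fox. Cache (LRU->MRU): [cherry lemon]
  5. access fox: MISS, evict cherry. Cache (LRU->MRU): [lemon fox]
  6. access mango: MISS, evict lemon. Cache (LRU->MRU): [fox mango]
  7. access fox: HIT. Cache (LRU->MRU): [mango fox]
  8. access fox: HIT. Cache (LRU->MRU): [mango fox]
  9. access fox: HIT. Cache (LRU->MRU): [mango fox]
  10. access fox: HIT. Cache (LRU->MRU): [mango fox]
  11. access fox: HIT. Cache (LRU->MRU): [mango fox]
  12. access lemon: MISS, evict mango. Cache (LRU->MRU): [fox lemon]
  13. access lemon: HIT. Cache (LRU->MRU): [fox lemon]
  14. access fox: HIT. Cache (LRU->MRU): [lemon fox]
  15. access mango: MISS, evict lemon. Cache (LRU->MRU): [fox mango]
  16. access mango: HIT. Cache (LRU->MRU): [fox mango]
  17. access mango: HIT. Cache (LRU->MRU): [fox mango]
  18. access mango: HIT. Cache (LRU->MRU): [fox mango]
  19. access mango: HIT. Cache (LRU->MRU): [fox mango]
Total: 11 hits, 8 misses, 6 evictions

Answer: 6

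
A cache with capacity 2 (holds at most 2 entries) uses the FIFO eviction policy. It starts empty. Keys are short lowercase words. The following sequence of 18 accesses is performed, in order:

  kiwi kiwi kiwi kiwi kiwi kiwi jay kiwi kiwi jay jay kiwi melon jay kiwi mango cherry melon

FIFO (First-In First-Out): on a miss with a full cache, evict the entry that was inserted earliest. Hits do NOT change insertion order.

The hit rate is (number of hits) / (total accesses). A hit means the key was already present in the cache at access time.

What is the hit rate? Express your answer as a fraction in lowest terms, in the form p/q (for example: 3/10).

Answer: 11/18

Derivation:
FIFO simulation (capacity=2):
  1. access kiwi: MISS. Cache (old->new): [kiwi]
  2. access kiwi: HIT. Cache (old->new): [kiwi]
  3. access kiwi: HIT. Cache (old->new): [kiwi]
  4. access kiwi: HIT. Cache (old->new): [kiwi]
  5. access kiwi: HIT. Cache (old->new): [kiwi]
  6. access kiwi: HIT. Cache (old->new): [kiwi]
  7. access jay: MISS. Cache (old->new): [kiwi jay]
  8. access kiwi: HIT. Cache (old->new): [kiwi jay]
  9. access kiwi: HIT. Cache (old->new): [kiwi jay]
  10. access jay: HIT. Cache (old->new): [kiwi jay]
  11. access jay: HIT. Cache (old->new): [kiwi jay]
  12. access kiwi: HIT. Cache (old->new): [kiwi jay]
  13. access melon: MISS, evict kiwi. Cache (old->new): [jay melon]
  14. access jay: HIT. Cache (old->new): [jay melon]
  15. access kiwi: MISS, evict jay. Cache (old->new): [melon kiwi]
  16. access mango: MISS, evict melon. Cache (old->new): [kiwi mango]
  17. access cherry: MISS, evict kiwi. Cache (old->new): [mango cherry]
  18. access melon: MISS, evict mango. Cache (old->new): [cherry melon]
Total: 11 hits, 7 misses, 5 evictions

Hit rate = 11/18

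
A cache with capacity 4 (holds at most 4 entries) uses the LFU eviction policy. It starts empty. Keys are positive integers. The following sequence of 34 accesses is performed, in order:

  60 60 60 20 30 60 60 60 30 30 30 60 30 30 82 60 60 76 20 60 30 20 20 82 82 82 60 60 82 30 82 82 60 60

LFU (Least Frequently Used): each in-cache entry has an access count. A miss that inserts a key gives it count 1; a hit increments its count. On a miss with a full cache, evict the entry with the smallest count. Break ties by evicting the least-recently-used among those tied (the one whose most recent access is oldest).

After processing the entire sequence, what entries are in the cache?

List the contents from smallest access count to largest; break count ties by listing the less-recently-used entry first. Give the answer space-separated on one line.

Answer: 20 82 30 60

Derivation:
LFU simulation (capacity=4):
  1. access 60: MISS. Cache: [60(c=1)]
  2. access 60: HIT, count now 2. Cache: [60(c=2)]
  3. access 60: HIT, count now 3. Cache: [60(c=3)]
  4. access 20: MISS. Cache: [20(c=1) 60(c=3)]
  5. access 30: MISS. Cache: [20(c=1) 30(c=1) 60(c=3)]
  6. access 60: HIT, count now 4. Cache: [20(c=1) 30(c=1) 60(c=4)]
  7. access 60: HIT, count now 5. Cache: [20(c=1) 30(c=1) 60(c=5)]
  8. access 60: HIT, count now 6. Cache: [20(c=1) 30(c=1) 60(c=6)]
  9. access 30: HIT, count now 2. Cache: [20(c=1) 30(c=2) 60(c=6)]
  10. access 30: HIT, count now 3. Cache: [20(c=1) 30(c=3) 60(c=6)]
  11. access 30: HIT, count now 4. Cache: [20(c=1) 30(c=4) 60(c=6)]
  12. access 60: HIT, count now 7. Cache: [20(c=1) 30(c=4) 60(c=7)]
  13. access 30: HIT, count now 5. Cache: [20(c=1) 30(c=5) 60(c=7)]
  14. access 30: HIT, count now 6. Cache: [20(c=1) 30(c=6) 60(c=7)]
  15. access 82: MISS. Cache: [20(c=1) 82(c=1) 30(c=6) 60(c=7)]
  16. access 60: HIT, count now 8. Cache: [20(c=1) 82(c=1) 30(c=6) 60(c=8)]
  17. access 60: HIT, count now 9. Cache: [20(c=1) 82(c=1) 30(c=6) 60(c=9)]
  18. access 76: MISS, evict 20(c=1). Cache: [82(c=1) 76(c=1) 30(c=6) 60(c=9)]
  19. access 20: MISS, evict 82(c=1). Cache: [76(c=1) 20(c=1) 30(c=6) 60(c=9)]
  20. access 60: HIT, count now 10. Cache: [76(c=1) 20(c=1) 30(c=6) 60(c=10)]
  21. access 30: HIT, count now 7. Cache: [76(c=1) 20(c=1) 30(c=7) 60(c=10)]
  22. access 20: HIT, count now 2. Cache: [76(c=1) 20(c=2) 30(c=7) 60(c=10)]
  23. access 20: HIT, count now 3. Cache: [76(c=1) 20(c=3) 30(c=7) 60(c=10)]
  24. access 82: MISS, evict 76(c=1). Cache: [82(c=1) 20(c=3) 30(c=7) 60(c=10)]
  25. access 82: HIT, count now 2. Cache: [82(c=2) 20(c=3) 30(c=7) 60(c=10)]
  26. access 82: HIT, count now 3. Cache: [20(c=3) 82(c=3) 30(c=7) 60(c=10)]
  27. access 60: HIT, count now 11. Cache: [20(c=3) 82(c=3) 30(c=7) 60(c=11)]
  28. access 60: HIT, count now 12. Cache: [20(c=3) 82(c=3) 30(c=7) 60(c=12)]
  29. access 82: HIT, count now 4. Cache: [20(c=3) 82(c=4) 30(c=7) 60(c=12)]
  30. access 30: HIT, count now 8. Cache: [20(c=3) 82(c=4) 30(c=8) 60(c=12)]
  31. access 82: HIT, count now 5. Cache: [20(c=3) 82(c=5) 30(c=8) 60(c=12)]
  32. access 82: HIT, count now 6. Cache: [20(c=3) 82(c=6) 30(c=8) 60(c=12)]
  33. access 60: HIT, count now 13. Cache: [20(c=3) 82(c=6) 30(c=8) 60(c=13)]
  34. access 60: HIT, count now 14. Cache: [20(c=3) 82(c=6) 30(c=8) 60(c=14)]
Total: 27 hits, 7 misses, 3 evictions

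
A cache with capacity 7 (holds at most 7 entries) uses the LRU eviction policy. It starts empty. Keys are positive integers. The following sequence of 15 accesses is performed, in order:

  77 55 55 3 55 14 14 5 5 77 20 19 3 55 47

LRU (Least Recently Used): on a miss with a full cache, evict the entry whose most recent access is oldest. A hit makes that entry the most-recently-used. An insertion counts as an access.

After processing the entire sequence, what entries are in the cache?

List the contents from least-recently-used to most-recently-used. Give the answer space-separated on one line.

Answer: 5 77 20 19 3 55 47

Derivation:
LRU simulation (capacity=7):
  1. access 77: MISS. Cache (LRU->MRU): [77]
  2. access 55: MISS. Cache (LRU->MRU): [77 55]
  3. access 55: HIT. Cache (LRU->MRU): [77 55]
  4. access 3: MISS. Cache (LRU->MRU): [77 55 3]
  5. access 55: HIT. Cache (LRU->MRU): [77 3 55]
  6. access 14: MISS. Cache (LRU->MRU): [77 3 55 14]
  7. access 14: HIT. Cache (LRU->MRU): [77 3 55 14]
  8. access 5: MISS. Cache (LRU->MRU): [77 3 55 14 5]
  9. access 5: HIT. Cache (LRU->MRU): [77 3 55 14 5]
  10. access 77: HIT. Cache (LRU->MRU): [3 55 14 5 77]
  11. access 20: MISS. Cache (LRU->MRU): [3 55 14 5 77 20]
  12. access 19: MISS. Cache (LRU->MRU): [3 55 14 5 77 20 19]
  13. access 3: HIT. Cache (LRU->MRU): [55 14 5 77 20 19 3]
  14. access 55: HIT. Cache (LRU->MRU): [14 5 77 20 19 3 55]
  15. access 47: MISS, evict 14. Cache (LRU->MRU): [5 77 20 19 3 55 47]
Total: 7 hits, 8 misses, 1 evictions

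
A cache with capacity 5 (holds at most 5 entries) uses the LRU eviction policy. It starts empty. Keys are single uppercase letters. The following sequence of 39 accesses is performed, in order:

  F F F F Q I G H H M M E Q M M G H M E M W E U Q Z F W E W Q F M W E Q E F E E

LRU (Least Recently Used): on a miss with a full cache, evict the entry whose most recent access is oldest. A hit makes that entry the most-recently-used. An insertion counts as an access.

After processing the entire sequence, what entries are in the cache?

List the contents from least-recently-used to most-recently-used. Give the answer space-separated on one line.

LRU simulation (capacity=5):
  1. access F: MISS. Cache (LRU->MRU): [F]
  2. access F: HIT. Cache (LRU->MRU): [F]
  3. access F: HIT. Cache (LRU->MRU): [F]
  4. access F: HIT. Cache (LRU->MRU): [F]
  5. access Q: MISS. Cache (LRU->MRU): [F Q]
  6. access I: MISS. Cache (LRU->MRU): [F Q I]
  7. access G: MISS. Cache (LRU->MRU): [F Q I G]
  8. access H: MISS. Cache (LRU->MRU): [F Q I G H]
  9. access H: HIT. Cache (LRU->MRU): [F Q I G H]
  10. access M: MISS, evict F. Cache (LRU->MRU): [Q I G H M]
  11. access M: HIT. Cache (LRU->MRU): [Q I G H M]
  12. access E: MISS, evict Q. Cache (LRU->MRU): [I G H M E]
  13. access Q: MISS, evict I. Cache (LRU->MRU): [G H M E Q]
  14. access M: HIT. Cache (LRU->MRU): [G H E Q M]
  15. access M: HIT. Cache (LRU->MRU): [G H E Q M]
  16. access G: HIT. Cache (LRU->MRU): [H E Q M G]
  17. access H: HIT. Cache (LRU->MRU): [E Q M G H]
  18. access M: HIT. Cache (LRU->MRU): [E Q G H M]
  19. access E: HIT. Cache (LRU->MRU): [Q G H M E]
  20. access M: HIT. Cache (LRU->MRU): [Q G H E M]
  21. access W: MISS, evict Q. Cache (LRU->MRU): [G H E M W]
  22. access E: HIT. Cache (LRU->MRU): [G H M W E]
  23. access U: MISS, evict G. Cache (LRU->MRU): [H M W E U]
  24. access Q: MISS, evict H. Cache (LRU->MRU): [M W E U Q]
  25. access Z: MISS, evict M. Cache (LRU->MRU): [W E U Q Z]
  26. access F: MISS, evict W. Cache (LRU->MRU): [E U Q Z F]
  27. access W: MISS, evict E. Cache (LRU->MRU): [U Q Z F W]
  28. access E: MISS, evict U. Cache (LRU->MRU): [Q Z F W E]
  29. access W: HIT. Cache (LRU->MRU): [Q Z F E W]
  30. access Q: HIT. Cache (LRU->MRU): [Z F E W Q]
  31. access F: HIT. Cache (LRU->MRU): [Z E W Q F]
  32. access M: MISS, evict Z. Cache (LRU->MRU): [E W Q F M]
  33. access W: HIT. Cache (LRU->MRU): [E Q F M W]
  34. access E: HIT. Cache (LRU->MRU): [Q F M W E]
  35. access Q: HIT. Cache (LRU->MRU): [F M W E Q]
  36. access E: HIT. Cache (LRU->MRU): [F M W Q E]
  37. access F: HIT. Cache (LRU->MRU): [M W Q E F]
  38. access E: HIT. Cache (LRU->MRU): [M W Q F E]
  39. access E: HIT. Cache (LRU->MRU): [M W Q F E]
Total: 23 hits, 16 misses, 11 evictions

Answer: M W Q F E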